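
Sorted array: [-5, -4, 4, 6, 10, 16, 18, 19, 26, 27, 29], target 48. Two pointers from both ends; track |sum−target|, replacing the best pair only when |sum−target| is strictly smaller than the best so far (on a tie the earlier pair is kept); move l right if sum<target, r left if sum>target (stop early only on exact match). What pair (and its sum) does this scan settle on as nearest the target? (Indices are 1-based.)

pair (19, 29) with sum 48 (|Δ|=0)

l=1 r=11: -5+29=24 d=24 *, l++
l=2 r=11: -4+29=25 d=23 *, l++
l=3 r=11: 4+29=33 d=15 *, l++
l=4 r=11: 6+29=35 d=13 *, l++
l=5 r=11: 10+29=39 d=9 *, l++
l=6 r=11: 16+29=45 d=3 *, l++
l=7 r=11: 18+29=47 d=1 *, l++
l=8 r=11: 19+29=48 d=0 *, stop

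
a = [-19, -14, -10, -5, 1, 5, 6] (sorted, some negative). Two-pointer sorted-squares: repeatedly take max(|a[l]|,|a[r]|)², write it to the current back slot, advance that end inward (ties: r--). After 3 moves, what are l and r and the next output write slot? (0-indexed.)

l=3, r=6, next write slot=3

[0,6] |-19|>|6| out[6]=361 → l++
[1,6] |-14|>|6| out[5]=196 → l++
[2,6] |-10|>|6| out[4]=100 → l++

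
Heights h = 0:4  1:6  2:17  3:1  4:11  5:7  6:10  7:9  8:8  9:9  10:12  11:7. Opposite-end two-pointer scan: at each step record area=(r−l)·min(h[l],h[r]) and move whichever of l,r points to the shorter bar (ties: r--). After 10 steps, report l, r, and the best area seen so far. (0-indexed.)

l=0 r=11: min(4,7)*11=44 best=44 *, l++
l=1 r=11: min(6,7)*10=60 best=60 *, l++
l=2 r=11: min(17,7)*9=63 best=63 *, r--
l=2 r=10: min(17,12)*8=96 best=96 *, r--
l=2 r=9: min(17,9)*7=63 best=96, r--
l=2 r=8: min(17,8)*6=48 best=96, r--
l=2 r=7: min(17,9)*5=45 best=96, r--
l=2 r=6: min(17,10)*4=40 best=96, r--
l=2 r=5: min(17,7)*3=21 best=96, r--
l=2 r=4: min(17,11)*2=22 best=96, r--

l=2, r=3, best area=96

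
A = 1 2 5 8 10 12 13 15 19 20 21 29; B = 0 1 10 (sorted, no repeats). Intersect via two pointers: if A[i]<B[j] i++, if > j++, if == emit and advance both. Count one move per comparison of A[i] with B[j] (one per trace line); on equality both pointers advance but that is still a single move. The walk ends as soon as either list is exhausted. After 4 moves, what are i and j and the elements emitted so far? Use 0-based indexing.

i=3, j=2, emitted=[1]

i=0 j=0: 1>0, j++
i=0 j=1: 1==1 emit, i++,j++
i=1 j=2: 2<10, i++
i=2 j=2: 5<10, i++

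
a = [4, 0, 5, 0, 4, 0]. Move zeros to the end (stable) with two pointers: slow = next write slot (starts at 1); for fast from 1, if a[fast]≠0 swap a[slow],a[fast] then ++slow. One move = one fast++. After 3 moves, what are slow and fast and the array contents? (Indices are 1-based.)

slow=3, fast=4, a=[4, 5, 0, 0, 4, 0]

slow=1 fast=1: a[fast]=4≠0 swap→a[1]=4, slow++,fast++
slow=2 fast=2: a[fast]=0, fast++
slow=2 fast=3: a[fast]=5≠0 swap→a[2]=5, slow++,fast++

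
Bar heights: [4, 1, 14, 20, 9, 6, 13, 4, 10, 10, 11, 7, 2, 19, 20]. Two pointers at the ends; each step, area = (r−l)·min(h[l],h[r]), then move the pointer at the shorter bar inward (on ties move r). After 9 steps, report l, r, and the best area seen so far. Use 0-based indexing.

l=0 r=14: min(4,20)*14=56 best=56 *, l++
l=1 r=14: min(1,20)*13=13 best=56, l++
l=2 r=14: min(14,20)*12=168 best=168 *, l++
l=3 r=14: min(20,20)*11=220 best=220 *, r--
l=3 r=13: min(20,19)*10=190 best=220, r--
l=3 r=12: min(20,2)*9=18 best=220, r--
l=3 r=11: min(20,7)*8=56 best=220, r--
l=3 r=10: min(20,11)*7=77 best=220, r--
l=3 r=9: min(20,10)*6=60 best=220, r--

l=3, r=8, best area=220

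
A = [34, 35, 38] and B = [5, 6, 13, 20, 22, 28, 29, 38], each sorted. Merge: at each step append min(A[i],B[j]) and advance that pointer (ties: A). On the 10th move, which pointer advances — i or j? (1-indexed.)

[i=1,j=1] A[i]=34>B[j]=5 take 5 → j++
[i=1,j=2] A[i]=34>B[j]=6 take 6 → j++
[i=1,j=3] A[i]=34>B[j]=13 take 13 → j++
[i=1,j=4] A[i]=34>B[j]=20 take 20 → j++
[i=1,j=5] A[i]=34>B[j]=22 take 22 → j++
[i=1,j=6] A[i]=34>B[j]=28 take 28 → j++
[i=1,j=7] A[i]=34>B[j]=29 take 29 → j++
[i=1,j=8] A[i]=34<=B[j]=38 take 34 → i++
[i=2,j=8] A[i]=35<=B[j]=38 take 35 → i++
[i=3,j=8] A[i]=38<=B[j]=38 take 38 → i++

i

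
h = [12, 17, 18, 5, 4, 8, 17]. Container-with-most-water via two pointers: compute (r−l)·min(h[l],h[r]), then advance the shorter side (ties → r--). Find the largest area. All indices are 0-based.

l=0 r=6: min(12,17)*6=72 best=72 *, l++
l=1 r=6: min(17,17)*5=85 best=85 *, r--
l=1 r=5: min(17,8)*4=32 best=85, r--
l=1 r=4: min(17,4)*3=12 best=85, r--
l=1 r=3: min(17,5)*2=10 best=85, r--
l=1 r=2: min(17,18)*1=17 best=85, l++

max area = 85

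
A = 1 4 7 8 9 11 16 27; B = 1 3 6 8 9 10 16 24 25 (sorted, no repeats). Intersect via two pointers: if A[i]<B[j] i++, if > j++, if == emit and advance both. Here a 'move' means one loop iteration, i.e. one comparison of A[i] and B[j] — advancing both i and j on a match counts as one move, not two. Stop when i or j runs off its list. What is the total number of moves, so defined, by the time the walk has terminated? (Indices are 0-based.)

i=0 j=0: 1==1 emit, i++,j++
i=1 j=1: 4>3, j++
i=1 j=2: 4<6, i++
i=2 j=2: 7>6, j++
i=2 j=3: 7<8, i++
i=3 j=3: 8==8 emit, i++,j++
i=4 j=4: 9==9 emit, i++,j++
i=5 j=5: 11>10, j++
i=5 j=6: 11<16, i++
i=6 j=6: 16==16 emit, i++,j++
i=7 j=7: 27>24, j++
i=7 j=8: 27>25, j++

12 moves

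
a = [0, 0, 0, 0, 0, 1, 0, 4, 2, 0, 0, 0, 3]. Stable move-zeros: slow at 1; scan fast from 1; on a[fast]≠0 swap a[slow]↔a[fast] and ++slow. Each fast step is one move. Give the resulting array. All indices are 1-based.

[1, 4, 2, 3, 0, 0, 0, 0, 0, 0, 0, 0, 0]

slow=1 fast=1: a[fast]=0, fast++
slow=1 fast=2: a[fast]=0, fast++
slow=1 fast=3: a[fast]=0, fast++
slow=1 fast=4: a[fast]=0, fast++
slow=1 fast=5: a[fast]=0, fast++
slow=1 fast=6: a[fast]=1≠0 swap→a[1]=1, slow++,fast++
slow=2 fast=7: a[fast]=0, fast++
slow=2 fast=8: a[fast]=4≠0 swap→a[2]=4, slow++,fast++
slow=3 fast=9: a[fast]=2≠0 swap→a[3]=2, slow++,fast++
slow=4 fast=10: a[fast]=0, fast++
slow=4 fast=11: a[fast]=0, fast++
slow=4 fast=12: a[fast]=0, fast++
slow=4 fast=13: a[fast]=3≠0 swap→a[4]=3, slow++,fast++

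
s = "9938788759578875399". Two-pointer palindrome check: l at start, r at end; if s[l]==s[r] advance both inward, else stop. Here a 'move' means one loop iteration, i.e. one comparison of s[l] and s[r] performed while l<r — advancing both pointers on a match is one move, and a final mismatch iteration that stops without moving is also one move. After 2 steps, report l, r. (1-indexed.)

l=1 r=19: '9'=='9', l++,r--
l=2 r=18: '9'=='9', l++,r--

l=3, r=17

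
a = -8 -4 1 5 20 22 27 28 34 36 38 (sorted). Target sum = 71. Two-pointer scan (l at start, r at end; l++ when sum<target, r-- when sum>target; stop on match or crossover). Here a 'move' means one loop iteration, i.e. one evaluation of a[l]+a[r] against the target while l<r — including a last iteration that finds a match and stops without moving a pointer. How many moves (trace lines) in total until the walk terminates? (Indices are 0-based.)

l=0 r=10: -8+38=30 <71, l++
l=1 r=10: -4+38=34 <71, l++
l=2 r=10: 1+38=39 <71, l++
l=3 r=10: 5+38=43 <71, l++
l=4 r=10: 20+38=58 <71, l++
l=5 r=10: 22+38=60 <71, l++
l=6 r=10: 27+38=65 <71, l++
l=7 r=10: 28+38=66 <71, l++
l=8 r=10: 34+38=72 >71, r--
l=8 r=9: 34+36=70 <71, l++

10 moves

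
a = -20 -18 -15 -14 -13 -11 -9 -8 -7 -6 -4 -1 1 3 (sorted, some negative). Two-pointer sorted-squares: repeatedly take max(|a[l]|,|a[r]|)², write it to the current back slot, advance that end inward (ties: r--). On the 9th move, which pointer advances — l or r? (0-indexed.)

l

[0,13] |-20|>|3| out[13]=400 → l++
[1,13] |-18|>|3| out[12]=324 → l++
[2,13] |-15|>|3| out[11]=225 → l++
[3,13] |-14|>|3| out[10]=196 → l++
[4,13] |-13|>|3| out[9]=169 → l++
[5,13] |-11|>|3| out[8]=121 → l++
[6,13] |-9|>|3| out[7]=81 → l++
[7,13] |-8|>|3| out[6]=64 → l++
[8,13] |-7|>|3| out[5]=49 → l++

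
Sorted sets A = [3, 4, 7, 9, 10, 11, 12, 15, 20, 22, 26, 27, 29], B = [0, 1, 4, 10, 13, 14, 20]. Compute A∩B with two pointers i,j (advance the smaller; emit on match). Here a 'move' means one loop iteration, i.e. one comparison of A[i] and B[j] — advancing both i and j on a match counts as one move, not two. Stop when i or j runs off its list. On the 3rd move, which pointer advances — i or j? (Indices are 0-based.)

[i=0,j=0] 3>0 → j++
[i=0,j=1] 3>1 → j++
[i=0,j=2] 3<4 → i++

i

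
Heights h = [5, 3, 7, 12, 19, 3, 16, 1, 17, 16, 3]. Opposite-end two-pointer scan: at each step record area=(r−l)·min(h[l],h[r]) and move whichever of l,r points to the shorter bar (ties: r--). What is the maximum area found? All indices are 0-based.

max area = 80

[0,10] min(5,3)*10=30 best=30 * → r--
[0,9] min(5,16)*9=45 best=45 * → l++
[1,9] min(3,16)*8=24 best=45 → l++
[2,9] min(7,16)*7=49 best=49 * → l++
[3,9] min(12,16)*6=72 best=72 * → l++
[4,9] min(19,16)*5=80 best=80 * → r--
[4,8] min(19,17)*4=68 best=80 → r--
[4,7] min(19,1)*3=3 best=80 → r--
[4,6] min(19,16)*2=32 best=80 → r--
[4,5] min(19,3)*1=3 best=80 → r--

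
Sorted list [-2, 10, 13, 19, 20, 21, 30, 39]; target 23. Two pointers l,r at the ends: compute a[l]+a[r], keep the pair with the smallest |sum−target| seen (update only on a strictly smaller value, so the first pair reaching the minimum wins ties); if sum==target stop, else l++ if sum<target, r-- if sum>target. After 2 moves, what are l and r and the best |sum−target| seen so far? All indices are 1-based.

l=1, r=6, best |Δ|=5

[1,8] -2+39=37 d=14 * → r--
[1,7] -2+30=28 d=5 * → r--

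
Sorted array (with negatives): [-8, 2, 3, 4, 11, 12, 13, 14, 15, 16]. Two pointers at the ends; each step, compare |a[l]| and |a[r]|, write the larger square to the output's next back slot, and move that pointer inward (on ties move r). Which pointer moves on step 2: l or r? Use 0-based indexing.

r

[0,9] |-8|<=|16| out[9]=256 → r--
[0,8] |-8|<=|15| out[8]=225 → r--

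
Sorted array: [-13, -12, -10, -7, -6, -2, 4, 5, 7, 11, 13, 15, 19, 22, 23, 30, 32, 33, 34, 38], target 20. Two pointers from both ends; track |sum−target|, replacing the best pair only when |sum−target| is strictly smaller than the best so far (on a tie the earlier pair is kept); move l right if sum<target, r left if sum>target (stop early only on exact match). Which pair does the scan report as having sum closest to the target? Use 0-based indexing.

[0,19] -13+38=25 d=5 * → r--
[0,18] -13+34=21 d=1 * → r--
[0,17] -13+33=20 d=0 * → stop

pair (-13, 33) with sum 20 (|Δ|=0)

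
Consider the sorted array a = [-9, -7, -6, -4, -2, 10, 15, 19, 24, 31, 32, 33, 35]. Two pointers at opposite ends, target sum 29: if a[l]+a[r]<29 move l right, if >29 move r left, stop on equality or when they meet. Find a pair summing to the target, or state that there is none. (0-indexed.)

l=0 r=12: -9+35=26 <29, l++
l=1 r=12: -7+35=28 <29, l++
l=2 r=12: -6+35=29, found

(-6, 35)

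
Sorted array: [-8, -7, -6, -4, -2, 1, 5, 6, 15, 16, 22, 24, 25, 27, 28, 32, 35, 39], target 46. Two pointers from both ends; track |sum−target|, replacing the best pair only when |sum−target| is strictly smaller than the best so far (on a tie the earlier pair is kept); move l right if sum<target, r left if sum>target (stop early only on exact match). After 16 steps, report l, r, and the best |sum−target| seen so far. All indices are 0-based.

l=10, r=11, best |Δ|=1

[0,17] -8+39=31 d=15 * → l++
[1,17] -7+39=32 d=14 * → l++
[2,17] -6+39=33 d=13 * → l++
[3,17] -4+39=35 d=11 * → l++
[4,17] -2+39=37 d=9 * → l++
[5,17] 1+39=40 d=6 * → l++
[6,17] 5+39=44 d=2 * → l++
[7,17] 6+39=45 d=1 * → l++
[8,17] 15+39=54 d=8 → r--
[8,16] 15+35=50 d=4 → r--
[8,15] 15+32=47 d=1 → r--
[8,14] 15+28=43 d=3 → l++
[9,14] 16+28=44 d=2 → l++
[10,14] 22+28=50 d=4 → r--
[10,13] 22+27=49 d=3 → r--
[10,12] 22+25=47 d=1 → r--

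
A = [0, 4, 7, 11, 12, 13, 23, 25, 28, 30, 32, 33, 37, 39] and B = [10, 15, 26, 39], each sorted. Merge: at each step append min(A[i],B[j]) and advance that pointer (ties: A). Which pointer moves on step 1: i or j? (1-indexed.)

i

i=1 j=1: A[i]=0<=B[j]=10 take 0, i++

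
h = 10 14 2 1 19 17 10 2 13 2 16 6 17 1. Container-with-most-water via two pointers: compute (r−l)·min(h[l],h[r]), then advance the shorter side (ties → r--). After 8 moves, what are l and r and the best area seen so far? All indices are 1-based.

l=5, r=10, best area=154

[1,14] min(10,1)*13=13 best=13 * → r--
[1,13] min(10,17)*12=120 best=120 * → l++
[2,13] min(14,17)*11=154 best=154 * → l++
[3,13] min(2,17)*10=20 best=154 → l++
[4,13] min(1,17)*9=9 best=154 → l++
[5,13] min(19,17)*8=136 best=154 → r--
[5,12] min(19,6)*7=42 best=154 → r--
[5,11] min(19,16)*6=96 best=154 → r--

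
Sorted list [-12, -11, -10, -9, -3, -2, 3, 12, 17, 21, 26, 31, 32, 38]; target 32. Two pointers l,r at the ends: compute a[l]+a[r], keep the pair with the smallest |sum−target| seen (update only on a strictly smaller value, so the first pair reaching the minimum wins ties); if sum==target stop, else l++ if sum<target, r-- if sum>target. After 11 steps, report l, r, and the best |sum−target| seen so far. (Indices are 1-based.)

[1,14] -12+38=26 d=6 * → l++
[2,14] -11+38=27 d=5 * → l++
[3,14] -10+38=28 d=4 * → l++
[4,14] -9+38=29 d=3 * → l++
[5,14] -3+38=35 d=3 → r--
[5,13] -3+32=29 d=3 → l++
[6,13] -2+32=30 d=2 * → l++
[7,13] 3+32=35 d=3 → r--
[7,12] 3+31=34 d=2 → r--
[7,11] 3+26=29 d=3 → l++
[8,11] 12+26=38 d=6 → r--

l=8, r=10, best |Δ|=2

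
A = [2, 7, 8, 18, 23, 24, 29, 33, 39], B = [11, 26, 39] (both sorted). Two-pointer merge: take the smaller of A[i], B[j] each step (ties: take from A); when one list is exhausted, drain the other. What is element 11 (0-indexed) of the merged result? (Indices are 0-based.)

merged[11] = 39

i=0 j=0: A[i]=2<=B[j]=11 take 2, i++
i=1 j=0: A[i]=7<=B[j]=11 take 7, i++
i=2 j=0: A[i]=8<=B[j]=11 take 8, i++
i=3 j=0: A[i]=18>B[j]=11 take 11, j++
i=3 j=1: A[i]=18<=B[j]=26 take 18, i++
i=4 j=1: A[i]=23<=B[j]=26 take 23, i++
i=5 j=1: A[i]=24<=B[j]=26 take 24, i++
i=6 j=1: A[i]=29>B[j]=26 take 26, j++
i=6 j=2: A[i]=29<=B[j]=39 take 29, i++
i=7 j=2: A[i]=33<=B[j]=39 take 33, i++
i=8 j=2: A[i]=39<=B[j]=39 take 39, i++
i=9 j=2: A done, take B[j]=39, j++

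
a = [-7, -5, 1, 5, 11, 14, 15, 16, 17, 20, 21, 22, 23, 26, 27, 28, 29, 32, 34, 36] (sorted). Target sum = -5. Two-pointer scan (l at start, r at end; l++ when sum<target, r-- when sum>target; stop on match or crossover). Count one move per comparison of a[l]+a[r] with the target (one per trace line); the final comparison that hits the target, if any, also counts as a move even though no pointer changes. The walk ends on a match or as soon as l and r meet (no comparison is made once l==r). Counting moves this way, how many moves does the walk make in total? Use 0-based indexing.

[0,19] -7+36=29 >-5 → r--
[0,18] -7+34=27 >-5 → r--
[0,17] -7+32=25 >-5 → r--
[0,16] -7+29=22 >-5 → r--
[0,15] -7+28=21 >-5 → r--
[0,14] -7+27=20 >-5 → r--
[0,13] -7+26=19 >-5 → r--
[0,12] -7+23=16 >-5 → r--
[0,11] -7+22=15 >-5 → r--
[0,10] -7+21=14 >-5 → r--
[0,9] -7+20=13 >-5 → r--
[0,8] -7+17=10 >-5 → r--
[0,7] -7+16=9 >-5 → r--
[0,6] -7+15=8 >-5 → r--
[0,5] -7+14=7 >-5 → r--
[0,4] -7+11=4 >-5 → r--
[0,3] -7+5=-2 >-5 → r--
[0,2] -7+1=-6 <-5 → l++
[1,2] -5+1=-4 >-5 → r--

19 moves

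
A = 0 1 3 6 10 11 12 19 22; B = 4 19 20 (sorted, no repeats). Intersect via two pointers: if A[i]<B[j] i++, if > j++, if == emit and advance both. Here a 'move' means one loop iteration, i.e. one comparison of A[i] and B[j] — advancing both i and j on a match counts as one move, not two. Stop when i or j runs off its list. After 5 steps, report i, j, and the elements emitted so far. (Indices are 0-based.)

i=0 j=0: 0<4, i++
i=1 j=0: 1<4, i++
i=2 j=0: 3<4, i++
i=3 j=0: 6>4, j++
i=3 j=1: 6<19, i++

i=4, j=1, emitted=[]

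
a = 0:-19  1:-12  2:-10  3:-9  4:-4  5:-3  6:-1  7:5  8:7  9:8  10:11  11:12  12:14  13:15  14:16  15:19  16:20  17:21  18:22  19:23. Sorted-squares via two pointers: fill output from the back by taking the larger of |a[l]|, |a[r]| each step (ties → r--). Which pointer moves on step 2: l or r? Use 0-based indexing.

r

[0,19] |-19|<=|23| out[19]=529 → r--
[0,18] |-19|<=|22| out[18]=484 → r--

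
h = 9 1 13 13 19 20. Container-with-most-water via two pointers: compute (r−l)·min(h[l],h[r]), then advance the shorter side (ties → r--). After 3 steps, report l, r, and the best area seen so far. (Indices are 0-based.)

l=0 r=5: min(9,20)*5=45 best=45 *, l++
l=1 r=5: min(1,20)*4=4 best=45, l++
l=2 r=5: min(13,20)*3=39 best=45, l++

l=3, r=5, best area=45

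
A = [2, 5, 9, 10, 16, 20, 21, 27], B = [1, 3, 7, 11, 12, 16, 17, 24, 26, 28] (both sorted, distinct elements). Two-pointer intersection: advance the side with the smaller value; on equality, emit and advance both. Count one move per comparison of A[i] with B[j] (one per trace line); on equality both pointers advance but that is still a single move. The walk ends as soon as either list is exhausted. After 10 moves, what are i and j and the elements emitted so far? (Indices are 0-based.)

i=5, j=6, emitted=[16]

i=0 j=0: 2>1, j++
i=0 j=1: 2<3, i++
i=1 j=1: 5>3, j++
i=1 j=2: 5<7, i++
i=2 j=2: 9>7, j++
i=2 j=3: 9<11, i++
i=3 j=3: 10<11, i++
i=4 j=3: 16>11, j++
i=4 j=4: 16>12, j++
i=4 j=5: 16==16 emit, i++,j++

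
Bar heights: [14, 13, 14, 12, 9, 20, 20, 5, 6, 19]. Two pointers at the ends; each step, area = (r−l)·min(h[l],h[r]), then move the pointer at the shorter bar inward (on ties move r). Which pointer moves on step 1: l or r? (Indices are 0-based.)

l

[0,9] min(14,19)*9=126 best=126 * → l++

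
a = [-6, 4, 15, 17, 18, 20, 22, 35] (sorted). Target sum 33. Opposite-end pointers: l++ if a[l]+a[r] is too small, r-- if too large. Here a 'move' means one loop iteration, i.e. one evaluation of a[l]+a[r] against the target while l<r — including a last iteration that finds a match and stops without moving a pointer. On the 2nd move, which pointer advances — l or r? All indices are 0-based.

r

[0,7] -6+35=29 <33 → l++
[1,7] 4+35=39 >33 → r--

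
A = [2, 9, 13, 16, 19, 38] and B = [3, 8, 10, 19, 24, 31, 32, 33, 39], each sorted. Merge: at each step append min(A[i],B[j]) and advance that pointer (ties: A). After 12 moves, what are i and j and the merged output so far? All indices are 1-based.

[i=1,j=1] A[i]=2<=B[j]=3 take 2 → i++
[i=2,j=1] A[i]=9>B[j]=3 take 3 → j++
[i=2,j=2] A[i]=9>B[j]=8 take 8 → j++
[i=2,j=3] A[i]=9<=B[j]=10 take 9 → i++
[i=3,j=3] A[i]=13>B[j]=10 take 10 → j++
[i=3,j=4] A[i]=13<=B[j]=19 take 13 → i++
[i=4,j=4] A[i]=16<=B[j]=19 take 16 → i++
[i=5,j=4] A[i]=19<=B[j]=19 take 19 → i++
[i=6,j=4] A[i]=38>B[j]=19 take 19 → j++
[i=6,j=5] A[i]=38>B[j]=24 take 24 → j++
[i=6,j=6] A[i]=38>B[j]=31 take 31 → j++
[i=6,j=7] A[i]=38>B[j]=32 take 32 → j++

i=6, j=8, merged so far=[2, 3, 8, 9, 10, 13, 16, 19, 19, 24, 31, 32]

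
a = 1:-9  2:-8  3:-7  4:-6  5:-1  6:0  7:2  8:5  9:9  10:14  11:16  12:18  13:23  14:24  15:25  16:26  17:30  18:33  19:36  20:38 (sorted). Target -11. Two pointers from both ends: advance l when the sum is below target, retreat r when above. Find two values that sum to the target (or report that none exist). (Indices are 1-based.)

l=1 r=20: -9+38=29 >-11, r--
l=1 r=19: -9+36=27 >-11, r--
l=1 r=18: -9+33=24 >-11, r--
l=1 r=17: -9+30=21 >-11, r--
l=1 r=16: -9+26=17 >-11, r--
l=1 r=15: -9+25=16 >-11, r--
l=1 r=14: -9+24=15 >-11, r--
l=1 r=13: -9+23=14 >-11, r--
l=1 r=12: -9+18=9 >-11, r--
l=1 r=11: -9+16=7 >-11, r--
l=1 r=10: -9+14=5 >-11, r--
l=1 r=9: -9+9=0 >-11, r--
l=1 r=8: -9+5=-4 >-11, r--
l=1 r=7: -9+2=-7 >-11, r--
l=1 r=6: -9+0=-9 >-11, r--
l=1 r=5: -9+-1=-10 >-11, r--
l=1 r=4: -9+-6=-15 <-11, l++
l=2 r=4: -8+-6=-14 <-11, l++
l=3 r=4: -7+-6=-13 <-11, l++

no pair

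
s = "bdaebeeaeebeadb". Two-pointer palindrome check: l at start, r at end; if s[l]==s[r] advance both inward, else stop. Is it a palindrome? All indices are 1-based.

palindrome

[1,15] 'b'=='b' → l++,r--
[2,14] 'd'=='d' → l++,r--
[3,13] 'a'=='a' → l++,r--
[4,12] 'e'=='e' → l++,r--
[5,11] 'b'=='b' → l++,r--
[6,10] 'e'=='e' → l++,r--
[7,9] 'e'=='e' → l++,r--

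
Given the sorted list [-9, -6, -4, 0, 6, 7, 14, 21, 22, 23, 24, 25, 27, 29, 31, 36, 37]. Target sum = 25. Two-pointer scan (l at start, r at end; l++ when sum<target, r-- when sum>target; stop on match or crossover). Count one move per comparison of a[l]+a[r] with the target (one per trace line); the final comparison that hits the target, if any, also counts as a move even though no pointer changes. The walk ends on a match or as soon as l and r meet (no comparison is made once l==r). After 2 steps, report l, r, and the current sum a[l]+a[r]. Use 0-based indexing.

[0,16] -9+37=28 >25 → r--
[0,15] -9+36=27 >25 → r--

l=0, r=14, sum=22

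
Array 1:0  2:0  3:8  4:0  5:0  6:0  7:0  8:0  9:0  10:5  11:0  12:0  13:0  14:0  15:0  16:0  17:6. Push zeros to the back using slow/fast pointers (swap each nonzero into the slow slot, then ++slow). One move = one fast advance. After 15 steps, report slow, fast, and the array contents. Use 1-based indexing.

slow=3, fast=16, a=[8, 5, 0, 0, 0, 0, 0, 0, 0, 0, 0, 0, 0, 0, 0, 0, 6]

(s=1,f=1) a[fast]=0 → fast++
(s=1,f=2) a[fast]=0 → fast++
(s=1,f=3) a[fast]=8≠0 swap→a[1]=8 → slow++,fast++
(s=2,f=4) a[fast]=0 → fast++
(s=2,f=5) a[fast]=0 → fast++
(s=2,f=6) a[fast]=0 → fast++
(s=2,f=7) a[fast]=0 → fast++
(s=2,f=8) a[fast]=0 → fast++
(s=2,f=9) a[fast]=0 → fast++
(s=2,f=10) a[fast]=5≠0 swap→a[2]=5 → slow++,fast++
(s=3,f=11) a[fast]=0 → fast++
(s=3,f=12) a[fast]=0 → fast++
(s=3,f=13) a[fast]=0 → fast++
(s=3,f=14) a[fast]=0 → fast++
(s=3,f=15) a[fast]=0 → fast++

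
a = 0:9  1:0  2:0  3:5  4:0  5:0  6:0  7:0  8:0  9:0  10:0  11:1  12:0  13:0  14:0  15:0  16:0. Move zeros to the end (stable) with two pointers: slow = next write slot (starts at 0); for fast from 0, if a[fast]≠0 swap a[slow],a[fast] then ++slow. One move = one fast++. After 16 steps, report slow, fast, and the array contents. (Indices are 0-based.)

slow=3, fast=16, a=[9, 5, 1, 0, 0, 0, 0, 0, 0, 0, 0, 0, 0, 0, 0, 0, 0]

(s=0,f=0) a[fast]=9≠0 swap→a[0]=9 → slow++,fast++
(s=1,f=1) a[fast]=0 → fast++
(s=1,f=2) a[fast]=0 → fast++
(s=1,f=3) a[fast]=5≠0 swap→a[1]=5 → slow++,fast++
(s=2,f=4) a[fast]=0 → fast++
(s=2,f=5) a[fast]=0 → fast++
(s=2,f=6) a[fast]=0 → fast++
(s=2,f=7) a[fast]=0 → fast++
(s=2,f=8) a[fast]=0 → fast++
(s=2,f=9) a[fast]=0 → fast++
(s=2,f=10) a[fast]=0 → fast++
(s=2,f=11) a[fast]=1≠0 swap→a[2]=1 → slow++,fast++
(s=3,f=12) a[fast]=0 → fast++
(s=3,f=13) a[fast]=0 → fast++
(s=3,f=14) a[fast]=0 → fast++
(s=3,f=15) a[fast]=0 → fast++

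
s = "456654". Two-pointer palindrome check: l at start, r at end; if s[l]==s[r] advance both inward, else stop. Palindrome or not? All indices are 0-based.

palindrome

l=0 r=5: '4'=='4', l++,r--
l=1 r=4: '5'=='5', l++,r--
l=2 r=3: '6'=='6', l++,r--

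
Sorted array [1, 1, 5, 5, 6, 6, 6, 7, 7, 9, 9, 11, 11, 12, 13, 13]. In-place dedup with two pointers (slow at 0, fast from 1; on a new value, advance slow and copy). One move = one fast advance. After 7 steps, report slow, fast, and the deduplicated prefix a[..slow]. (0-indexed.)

slow=3, fast=8, prefix=[1, 5, 6, 7]

(s=0,f=1) a[fast]=1=a[slow] dup → fast++
(s=0,f=2) a[fast]=5≠a[slow]=1 write a[1]=5 → slow++,fast++
(s=1,f=3) a[fast]=5=a[slow] dup → fast++
(s=1,f=4) a[fast]=6≠a[slow]=5 write a[2]=6 → slow++,fast++
(s=2,f=5) a[fast]=6=a[slow] dup → fast++
(s=2,f=6) a[fast]=6=a[slow] dup → fast++
(s=2,f=7) a[fast]=7≠a[slow]=6 write a[3]=7 → slow++,fast++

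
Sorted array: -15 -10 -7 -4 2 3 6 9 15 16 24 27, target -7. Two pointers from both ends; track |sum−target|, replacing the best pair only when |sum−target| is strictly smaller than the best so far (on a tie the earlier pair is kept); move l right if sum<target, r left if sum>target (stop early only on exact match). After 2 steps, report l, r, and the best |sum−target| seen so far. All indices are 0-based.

l=0, r=9, best |Δ|=16

[0,11] -15+27=12 d=19 * → r--
[0,10] -15+24=9 d=16 * → r--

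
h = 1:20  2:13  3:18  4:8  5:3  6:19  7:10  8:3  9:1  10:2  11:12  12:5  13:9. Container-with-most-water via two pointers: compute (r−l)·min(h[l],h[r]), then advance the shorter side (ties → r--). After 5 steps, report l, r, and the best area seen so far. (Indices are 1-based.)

[1,13] min(20,9)*12=108 best=108 * → r--
[1,12] min(20,5)*11=55 best=108 → r--
[1,11] min(20,12)*10=120 best=120 * → r--
[1,10] min(20,2)*9=18 best=120 → r--
[1,9] min(20,1)*8=8 best=120 → r--

l=1, r=8, best area=120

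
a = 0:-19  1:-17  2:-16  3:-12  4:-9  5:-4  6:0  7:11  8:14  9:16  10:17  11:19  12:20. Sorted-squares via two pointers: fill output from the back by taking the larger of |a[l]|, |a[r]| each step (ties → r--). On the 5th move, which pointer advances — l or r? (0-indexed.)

[0,12] |-19|<=|20| out[12]=400 → r--
[0,11] |-19|<=|19| out[11]=361 → r--
[0,10] |-19|>|17| out[10]=361 → l++
[1,10] |-17|<=|17| out[9]=289 → r--
[1,9] |-17|>|16| out[8]=289 → l++

l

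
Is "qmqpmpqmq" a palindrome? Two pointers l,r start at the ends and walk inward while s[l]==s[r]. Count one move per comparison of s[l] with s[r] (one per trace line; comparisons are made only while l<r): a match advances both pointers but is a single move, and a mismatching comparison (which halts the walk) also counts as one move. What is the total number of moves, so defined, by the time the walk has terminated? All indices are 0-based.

l=0 r=8: 'q'=='q', l++,r--
l=1 r=7: 'm'=='m', l++,r--
l=2 r=6: 'q'=='q', l++,r--
l=3 r=5: 'p'=='p', l++,r--

4 moves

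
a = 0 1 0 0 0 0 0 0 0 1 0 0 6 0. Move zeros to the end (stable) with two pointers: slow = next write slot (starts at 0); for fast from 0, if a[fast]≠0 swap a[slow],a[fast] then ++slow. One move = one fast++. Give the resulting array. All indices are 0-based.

[1, 1, 6, 0, 0, 0, 0, 0, 0, 0, 0, 0, 0, 0]

slow=0 fast=0: a[fast]=0, fast++
slow=0 fast=1: a[fast]=1≠0 swap→a[0]=1, slow++,fast++
slow=1 fast=2: a[fast]=0, fast++
slow=1 fast=3: a[fast]=0, fast++
slow=1 fast=4: a[fast]=0, fast++
slow=1 fast=5: a[fast]=0, fast++
slow=1 fast=6: a[fast]=0, fast++
slow=1 fast=7: a[fast]=0, fast++
slow=1 fast=8: a[fast]=0, fast++
slow=1 fast=9: a[fast]=1≠0 swap→a[1]=1, slow++,fast++
slow=2 fast=10: a[fast]=0, fast++
slow=2 fast=11: a[fast]=0, fast++
slow=2 fast=12: a[fast]=6≠0 swap→a[2]=6, slow++,fast++
slow=3 fast=13: a[fast]=0, fast++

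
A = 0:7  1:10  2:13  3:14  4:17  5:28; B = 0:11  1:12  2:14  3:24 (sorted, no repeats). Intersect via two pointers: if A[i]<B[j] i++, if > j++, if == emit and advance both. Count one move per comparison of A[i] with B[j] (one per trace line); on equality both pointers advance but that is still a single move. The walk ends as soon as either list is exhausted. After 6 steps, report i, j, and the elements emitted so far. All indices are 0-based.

i=4, j=3, emitted=[14]

i=0 j=0: 7<11, i++
i=1 j=0: 10<11, i++
i=2 j=0: 13>11, j++
i=2 j=1: 13>12, j++
i=2 j=2: 13<14, i++
i=3 j=2: 14==14 emit, i++,j++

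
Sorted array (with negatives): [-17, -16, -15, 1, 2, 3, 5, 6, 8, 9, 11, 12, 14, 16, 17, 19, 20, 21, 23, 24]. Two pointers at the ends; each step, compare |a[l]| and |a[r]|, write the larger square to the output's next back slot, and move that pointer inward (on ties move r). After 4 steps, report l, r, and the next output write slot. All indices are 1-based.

[1,20] |-17|<=|24| out[20]=576 → r--
[1,19] |-17|<=|23| out[19]=529 → r--
[1,18] |-17|<=|21| out[18]=441 → r--
[1,17] |-17|<=|20| out[17]=400 → r--

l=1, r=16, next write slot=16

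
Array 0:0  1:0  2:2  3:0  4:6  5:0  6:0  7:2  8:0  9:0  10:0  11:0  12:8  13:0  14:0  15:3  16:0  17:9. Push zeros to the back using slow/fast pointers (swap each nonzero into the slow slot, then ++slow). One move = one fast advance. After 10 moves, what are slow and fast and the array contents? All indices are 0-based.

(s=0,f=0) a[fast]=0 → fast++
(s=0,f=1) a[fast]=0 → fast++
(s=0,f=2) a[fast]=2≠0 swap→a[0]=2 → slow++,fast++
(s=1,f=3) a[fast]=0 → fast++
(s=1,f=4) a[fast]=6≠0 swap→a[1]=6 → slow++,fast++
(s=2,f=5) a[fast]=0 → fast++
(s=2,f=6) a[fast]=0 → fast++
(s=2,f=7) a[fast]=2≠0 swap→a[2]=2 → slow++,fast++
(s=3,f=8) a[fast]=0 → fast++
(s=3,f=9) a[fast]=0 → fast++

slow=3, fast=10, a=[2, 6, 2, 0, 0, 0, 0, 0, 0, 0, 0, 0, 8, 0, 0, 3, 0, 9]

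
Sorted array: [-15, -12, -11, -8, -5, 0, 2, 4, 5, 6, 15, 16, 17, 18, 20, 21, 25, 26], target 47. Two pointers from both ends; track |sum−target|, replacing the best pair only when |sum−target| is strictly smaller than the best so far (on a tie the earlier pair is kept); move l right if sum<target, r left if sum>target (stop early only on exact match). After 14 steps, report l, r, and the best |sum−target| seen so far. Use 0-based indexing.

l=14, r=17, best |Δ|=3

[0,17] -15+26=11 d=36 * → l++
[1,17] -12+26=14 d=33 * → l++
[2,17] -11+26=15 d=32 * → l++
[3,17] -8+26=18 d=29 * → l++
[4,17] -5+26=21 d=26 * → l++
[5,17] 0+26=26 d=21 * → l++
[6,17] 2+26=28 d=19 * → l++
[7,17] 4+26=30 d=17 * → l++
[8,17] 5+26=31 d=16 * → l++
[9,17] 6+26=32 d=15 * → l++
[10,17] 15+26=41 d=6 * → l++
[11,17] 16+26=42 d=5 * → l++
[12,17] 17+26=43 d=4 * → l++
[13,17] 18+26=44 d=3 * → l++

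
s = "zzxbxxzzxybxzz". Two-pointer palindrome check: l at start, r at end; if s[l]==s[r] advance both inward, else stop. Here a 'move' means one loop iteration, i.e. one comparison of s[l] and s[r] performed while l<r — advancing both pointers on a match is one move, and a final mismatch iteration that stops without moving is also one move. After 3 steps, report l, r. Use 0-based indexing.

l=3, r=10

[0,13] 'z'=='z' → l++,r--
[1,12] 'z'=='z' → l++,r--
[2,11] 'x'=='x' → l++,r--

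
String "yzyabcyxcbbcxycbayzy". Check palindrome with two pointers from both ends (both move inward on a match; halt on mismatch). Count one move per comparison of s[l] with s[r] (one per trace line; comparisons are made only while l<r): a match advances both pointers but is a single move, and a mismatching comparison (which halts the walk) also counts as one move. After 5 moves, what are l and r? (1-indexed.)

l=6, r=15

[1,20] 'y'=='y' → l++,r--
[2,19] 'z'=='z' → l++,r--
[3,18] 'y'=='y' → l++,r--
[4,17] 'a'=='a' → l++,r--
[5,16] 'b'=='b' → l++,r--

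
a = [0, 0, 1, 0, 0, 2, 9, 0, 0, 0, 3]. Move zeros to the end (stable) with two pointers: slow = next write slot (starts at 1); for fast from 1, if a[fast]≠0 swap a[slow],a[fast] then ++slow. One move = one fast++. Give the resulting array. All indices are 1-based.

slow=1 fast=1: a[fast]=0, fast++
slow=1 fast=2: a[fast]=0, fast++
slow=1 fast=3: a[fast]=1≠0 swap→a[1]=1, slow++,fast++
slow=2 fast=4: a[fast]=0, fast++
slow=2 fast=5: a[fast]=0, fast++
slow=2 fast=6: a[fast]=2≠0 swap→a[2]=2, slow++,fast++
slow=3 fast=7: a[fast]=9≠0 swap→a[3]=9, slow++,fast++
slow=4 fast=8: a[fast]=0, fast++
slow=4 fast=9: a[fast]=0, fast++
slow=4 fast=10: a[fast]=0, fast++
slow=4 fast=11: a[fast]=3≠0 swap→a[4]=3, slow++,fast++

[1, 2, 9, 3, 0, 0, 0, 0, 0, 0, 0]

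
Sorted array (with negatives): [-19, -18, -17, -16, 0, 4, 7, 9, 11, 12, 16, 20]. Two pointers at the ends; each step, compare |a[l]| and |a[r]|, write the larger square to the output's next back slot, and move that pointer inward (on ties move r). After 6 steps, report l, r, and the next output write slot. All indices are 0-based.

[0,11] |-19|<=|20| out[11]=400 → r--
[0,10] |-19|>|16| out[10]=361 → l++
[1,10] |-18|>|16| out[9]=324 → l++
[2,10] |-17|>|16| out[8]=289 → l++
[3,10] |-16|<=|16| out[7]=256 → r--
[3,9] |-16|>|12| out[6]=256 → l++

l=4, r=9, next write slot=5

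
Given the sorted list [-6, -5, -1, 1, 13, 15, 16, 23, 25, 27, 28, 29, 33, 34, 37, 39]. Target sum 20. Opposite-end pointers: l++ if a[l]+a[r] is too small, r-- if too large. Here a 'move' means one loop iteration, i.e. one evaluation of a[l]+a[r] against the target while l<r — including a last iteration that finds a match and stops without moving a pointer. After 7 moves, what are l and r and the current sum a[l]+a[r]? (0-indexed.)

l=0, r=8, sum=19

[0,15] -6+39=33 >20 → r--
[0,14] -6+37=31 >20 → r--
[0,13] -6+34=28 >20 → r--
[0,12] -6+33=27 >20 → r--
[0,11] -6+29=23 >20 → r--
[0,10] -6+28=22 >20 → r--
[0,9] -6+27=21 >20 → r--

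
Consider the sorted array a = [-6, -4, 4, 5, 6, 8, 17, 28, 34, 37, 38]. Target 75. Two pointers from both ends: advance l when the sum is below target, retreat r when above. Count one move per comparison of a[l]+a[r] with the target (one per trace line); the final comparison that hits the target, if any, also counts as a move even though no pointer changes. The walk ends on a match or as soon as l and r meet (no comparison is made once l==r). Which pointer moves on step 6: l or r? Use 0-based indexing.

l

[0,10] -6+38=32 <75 → l++
[1,10] -4+38=34 <75 → l++
[2,10] 4+38=42 <75 → l++
[3,10] 5+38=43 <75 → l++
[4,10] 6+38=44 <75 → l++
[5,10] 8+38=46 <75 → l++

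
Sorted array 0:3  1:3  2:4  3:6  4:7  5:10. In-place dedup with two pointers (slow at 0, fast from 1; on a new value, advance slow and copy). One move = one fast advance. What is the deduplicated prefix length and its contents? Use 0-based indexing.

length 5; prefix = [3, 4, 6, 7, 10]

slow=0 fast=1: a[fast]=3=a[slow] dup, fast++
slow=0 fast=2: a[fast]=4≠a[slow]=3 write a[1]=4, slow++,fast++
slow=1 fast=3: a[fast]=6≠a[slow]=4 write a[2]=6, slow++,fast++
slow=2 fast=4: a[fast]=7≠a[slow]=6 write a[3]=7, slow++,fast++
slow=3 fast=5: a[fast]=10≠a[slow]=7 write a[4]=10, slow++,fast++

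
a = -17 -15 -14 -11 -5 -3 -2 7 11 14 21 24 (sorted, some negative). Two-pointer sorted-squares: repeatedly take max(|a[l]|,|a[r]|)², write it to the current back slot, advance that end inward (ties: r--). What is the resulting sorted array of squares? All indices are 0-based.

[4, 9, 25, 49, 121, 121, 196, 196, 225, 289, 441, 576]

[0,11] |-17|<=|24| out[11]=576 → r--
[0,10] |-17|<=|21| out[10]=441 → r--
[0,9] |-17|>|14| out[9]=289 → l++
[1,9] |-15|>|14| out[8]=225 → l++
[2,9] |-14|<=|14| out[7]=196 → r--
[2,8] |-14|>|11| out[6]=196 → l++
[3,8] |-11|<=|11| out[5]=121 → r--
[3,7] |-11|>|7| out[4]=121 → l++
[4,7] |-5|<=|7| out[3]=49 → r--
[4,6] |-5|>|-2| out[2]=25 → l++
[5,6] |-3|>|-2| out[1]=9 → l++
[6,6] |-2|<=|-2| out[0]=4 → r--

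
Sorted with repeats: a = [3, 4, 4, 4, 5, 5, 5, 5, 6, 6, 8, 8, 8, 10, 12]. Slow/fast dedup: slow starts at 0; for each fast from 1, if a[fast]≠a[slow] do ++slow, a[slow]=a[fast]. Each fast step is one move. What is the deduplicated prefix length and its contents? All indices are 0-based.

slow=0 fast=1: a[fast]=4≠a[slow]=3 write a[1]=4, slow++,fast++
slow=1 fast=2: a[fast]=4=a[slow] dup, fast++
slow=1 fast=3: a[fast]=4=a[slow] dup, fast++
slow=1 fast=4: a[fast]=5≠a[slow]=4 write a[2]=5, slow++,fast++
slow=2 fast=5: a[fast]=5=a[slow] dup, fast++
slow=2 fast=6: a[fast]=5=a[slow] dup, fast++
slow=2 fast=7: a[fast]=5=a[slow] dup, fast++
slow=2 fast=8: a[fast]=6≠a[slow]=5 write a[3]=6, slow++,fast++
slow=3 fast=9: a[fast]=6=a[slow] dup, fast++
slow=3 fast=10: a[fast]=8≠a[slow]=6 write a[4]=8, slow++,fast++
slow=4 fast=11: a[fast]=8=a[slow] dup, fast++
slow=4 fast=12: a[fast]=8=a[slow] dup, fast++
slow=4 fast=13: a[fast]=10≠a[slow]=8 write a[5]=10, slow++,fast++
slow=5 fast=14: a[fast]=12≠a[slow]=10 write a[6]=12, slow++,fast++

length 7; prefix = [3, 4, 5, 6, 8, 10, 12]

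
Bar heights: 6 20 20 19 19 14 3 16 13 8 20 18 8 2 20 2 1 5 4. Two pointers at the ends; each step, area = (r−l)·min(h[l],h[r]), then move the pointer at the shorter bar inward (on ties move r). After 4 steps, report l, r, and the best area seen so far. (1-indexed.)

l=1, r=15, best area=85

[1,19] min(6,4)*18=72 best=72 * → r--
[1,18] min(6,5)*17=85 best=85 * → r--
[1,17] min(6,1)*16=16 best=85 → r--
[1,16] min(6,2)*15=30 best=85 → r--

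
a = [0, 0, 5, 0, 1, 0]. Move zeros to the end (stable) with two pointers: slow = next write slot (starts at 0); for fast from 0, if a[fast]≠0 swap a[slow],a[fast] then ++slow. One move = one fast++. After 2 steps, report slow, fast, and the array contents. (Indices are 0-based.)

slow=0, fast=2, a=[0, 0, 5, 0, 1, 0]

(s=0,f=0) a[fast]=0 → fast++
(s=0,f=1) a[fast]=0 → fast++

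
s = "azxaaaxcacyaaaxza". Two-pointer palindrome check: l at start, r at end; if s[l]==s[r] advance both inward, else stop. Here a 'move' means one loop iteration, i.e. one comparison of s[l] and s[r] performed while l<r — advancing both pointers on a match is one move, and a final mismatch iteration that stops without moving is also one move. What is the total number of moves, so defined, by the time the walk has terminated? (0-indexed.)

l=0 r=16: 'a'=='a', l++,r--
l=1 r=15: 'z'=='z', l++,r--
l=2 r=14: 'x'=='x', l++,r--
l=3 r=13: 'a'=='a', l++,r--
l=4 r=12: 'a'=='a', l++,r--
l=5 r=11: 'a'=='a', l++,r--
l=6 r=10: 'x'!='y', stop

7 moves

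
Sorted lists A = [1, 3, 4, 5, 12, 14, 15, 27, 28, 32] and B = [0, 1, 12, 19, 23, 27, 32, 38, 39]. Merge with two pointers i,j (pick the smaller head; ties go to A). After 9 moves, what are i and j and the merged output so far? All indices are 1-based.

[i=1,j=1] A[i]=1>B[j]=0 take 0 → j++
[i=1,j=2] A[i]=1<=B[j]=1 take 1 → i++
[i=2,j=2] A[i]=3>B[j]=1 take 1 → j++
[i=2,j=3] A[i]=3<=B[j]=12 take 3 → i++
[i=3,j=3] A[i]=4<=B[j]=12 take 4 → i++
[i=4,j=3] A[i]=5<=B[j]=12 take 5 → i++
[i=5,j=3] A[i]=12<=B[j]=12 take 12 → i++
[i=6,j=3] A[i]=14>B[j]=12 take 12 → j++
[i=6,j=4] A[i]=14<=B[j]=19 take 14 → i++

i=7, j=4, merged so far=[0, 1, 1, 3, 4, 5, 12, 12, 14]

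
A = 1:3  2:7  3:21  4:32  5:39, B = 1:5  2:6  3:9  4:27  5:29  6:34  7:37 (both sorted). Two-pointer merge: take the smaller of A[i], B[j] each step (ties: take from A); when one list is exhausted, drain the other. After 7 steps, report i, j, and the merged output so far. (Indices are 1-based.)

i=4, j=5, merged so far=[3, 5, 6, 7, 9, 21, 27]

i=1 j=1: A[i]=3<=B[j]=5 take 3, i++
i=2 j=1: A[i]=7>B[j]=5 take 5, j++
i=2 j=2: A[i]=7>B[j]=6 take 6, j++
i=2 j=3: A[i]=7<=B[j]=9 take 7, i++
i=3 j=3: A[i]=21>B[j]=9 take 9, j++
i=3 j=4: A[i]=21<=B[j]=27 take 21, i++
i=4 j=4: A[i]=32>B[j]=27 take 27, j++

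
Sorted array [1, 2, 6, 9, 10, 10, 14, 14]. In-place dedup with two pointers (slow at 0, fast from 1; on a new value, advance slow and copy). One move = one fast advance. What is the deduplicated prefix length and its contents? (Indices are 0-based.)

(s=0,f=1) a[fast]=2≠a[slow]=1 write a[1]=2 → slow++,fast++
(s=1,f=2) a[fast]=6≠a[slow]=2 write a[2]=6 → slow++,fast++
(s=2,f=3) a[fast]=9≠a[slow]=6 write a[3]=9 → slow++,fast++
(s=3,f=4) a[fast]=10≠a[slow]=9 write a[4]=10 → slow++,fast++
(s=4,f=5) a[fast]=10=a[slow] dup → fast++
(s=4,f=6) a[fast]=14≠a[slow]=10 write a[5]=14 → slow++,fast++
(s=5,f=7) a[fast]=14=a[slow] dup → fast++

length 6; prefix = [1, 2, 6, 9, 10, 14]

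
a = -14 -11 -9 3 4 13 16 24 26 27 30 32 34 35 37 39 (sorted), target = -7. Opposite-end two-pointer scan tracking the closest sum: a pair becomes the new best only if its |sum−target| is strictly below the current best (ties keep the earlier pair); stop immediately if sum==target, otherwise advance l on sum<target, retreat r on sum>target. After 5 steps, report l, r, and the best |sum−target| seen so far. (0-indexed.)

l=0, r=10, best |Δ|=25

l=0 r=15: -14+39=25 d=32 *, r--
l=0 r=14: -14+37=23 d=30 *, r--
l=0 r=13: -14+35=21 d=28 *, r--
l=0 r=12: -14+34=20 d=27 *, r--
l=0 r=11: -14+32=18 d=25 *, r--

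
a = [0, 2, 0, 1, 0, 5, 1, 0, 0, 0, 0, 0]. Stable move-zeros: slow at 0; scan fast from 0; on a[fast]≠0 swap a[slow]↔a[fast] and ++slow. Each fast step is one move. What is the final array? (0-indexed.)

(s=0,f=0) a[fast]=0 → fast++
(s=0,f=1) a[fast]=2≠0 swap→a[0]=2 → slow++,fast++
(s=1,f=2) a[fast]=0 → fast++
(s=1,f=3) a[fast]=1≠0 swap→a[1]=1 → slow++,fast++
(s=2,f=4) a[fast]=0 → fast++
(s=2,f=5) a[fast]=5≠0 swap→a[2]=5 → slow++,fast++
(s=3,f=6) a[fast]=1≠0 swap→a[3]=1 → slow++,fast++
(s=4,f=7) a[fast]=0 → fast++
(s=4,f=8) a[fast]=0 → fast++
(s=4,f=9) a[fast]=0 → fast++
(s=4,f=10) a[fast]=0 → fast++
(s=4,f=11) a[fast]=0 → fast++

[2, 1, 5, 1, 0, 0, 0, 0, 0, 0, 0, 0]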